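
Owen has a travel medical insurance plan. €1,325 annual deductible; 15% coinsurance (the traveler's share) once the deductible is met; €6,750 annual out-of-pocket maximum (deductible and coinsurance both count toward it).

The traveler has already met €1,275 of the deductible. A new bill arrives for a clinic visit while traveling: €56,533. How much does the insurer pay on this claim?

€1,275 of the €1,325 deductible is already met, leaving €50.
That leaves €56,533 − €50 = €56,483 for coinsurance.
Coinsurance: €56,483 × 15% = €8,472.45.
That puts the traveler's cost at €50 + €8,472.45 = €8,522.45 before any cap.
Year-to-date out-of-pocket would reach €1,275 + €8,522.45 = €9,797.45, above the €6,750 maximum, so the traveler pays only €6,750 − €1,275 = €5,475.
The plan picks up €56,533 − €5,475 = €51,058.

€51,058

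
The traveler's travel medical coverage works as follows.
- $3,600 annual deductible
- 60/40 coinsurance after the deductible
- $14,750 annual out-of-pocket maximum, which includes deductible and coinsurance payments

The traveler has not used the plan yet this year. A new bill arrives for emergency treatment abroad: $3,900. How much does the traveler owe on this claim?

$3,720

Nothing has been paid toward the $3,600 deductible, so the first $3,600 of this charge is applied there.
That leaves $3,900 − $3,600 = $300 for coinsurance.
Coinsurance: $300 × 40% = $120.
Traveler responsibility before any cap: $3,600 + $120 = $3,720.
Year-to-date out-of-pocket becomes $0 + $3,720 = $3,720, still under the $14,750 maximum, so no cap applies.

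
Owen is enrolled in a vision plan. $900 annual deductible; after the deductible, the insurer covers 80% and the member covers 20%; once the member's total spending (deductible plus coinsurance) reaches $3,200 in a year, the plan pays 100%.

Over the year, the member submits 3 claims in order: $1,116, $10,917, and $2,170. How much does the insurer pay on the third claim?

Claim 1 ($1,116): deductible takes $900, $216 remains; 20% of $216 = $43.20. Cost to member: $943.20. OOP to date $943.20. Insurer: $1,116 − $943.20 = $172.80.
Claim 2 ($10,917): deductible already satisfied, so member's share is 20% × $10,917 = $2,183.40. Member owes $2,183.40 (running OOP $3,126.60). Plan pays $10,917 − $2,183.40 = $8,733.60.
Claim 3 ($2,170): deductible met; 20% of $2,170 = $434. OOP would hit $3,560.60 > $3,200, so the cap limits the member to $3,200 − $3,126.60 = $73.40. Plan pays $2,170 − $73.40 = $2,096.60.

$2,096.60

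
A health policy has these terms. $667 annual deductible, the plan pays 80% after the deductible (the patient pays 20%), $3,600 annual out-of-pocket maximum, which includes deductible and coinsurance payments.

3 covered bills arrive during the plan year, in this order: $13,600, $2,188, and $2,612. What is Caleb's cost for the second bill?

#1 ($13,600): $667 finishes the deductible; $12,933 goes to coinsurance; coinsurance $12,933 × 20% = $2,586.60. Cost to patient: $3,253.60. OOP to date $3,253.60.
#2 ($2,188): 20% coinsurance on $2,188 = $437.60. That would push OOP to $3,691.20, over the $3,600 cap, so patient pays $3,600 − $3,253.60 = $346.40.

$346.40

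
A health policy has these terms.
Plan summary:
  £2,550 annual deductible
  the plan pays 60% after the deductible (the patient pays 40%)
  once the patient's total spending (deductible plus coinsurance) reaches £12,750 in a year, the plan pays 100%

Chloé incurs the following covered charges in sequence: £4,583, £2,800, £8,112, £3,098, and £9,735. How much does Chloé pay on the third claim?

£3,244.80

Bill 1, £4,583: £2,550 finishes the deductible; £2,033 goes to coinsurance; coinsurance £2,033 × 40% = £813.20. Patient owes £3,363.20 (running OOP £3,363.20).
Bill 2, £2,800: 40% coinsurance on £2,800 = £1,120. Patient owes £1,120 (running OOP £4,483.20).
Bill 3, £8,112: 40% coinsurance on £8,112 = £3,244.80. Patient owes £3,244.80 (running OOP £7,728).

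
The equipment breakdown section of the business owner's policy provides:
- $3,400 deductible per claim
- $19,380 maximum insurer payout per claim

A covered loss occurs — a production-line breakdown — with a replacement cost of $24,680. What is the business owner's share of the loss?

Subtract the deductible: $24,680 − $3,400 = $21,280.
The $19,380 per-incident cap binds; insurer pays $19,380.
Business owner's share is the uncovered remainder: $24,680 − $19,380 = $5,300.

$5,300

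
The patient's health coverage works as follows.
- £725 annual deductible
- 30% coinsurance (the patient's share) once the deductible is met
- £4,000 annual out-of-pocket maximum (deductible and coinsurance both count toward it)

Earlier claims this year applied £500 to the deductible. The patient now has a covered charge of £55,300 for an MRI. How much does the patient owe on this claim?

Deductible still to meet: £725 − £500 = £225.
That leaves £55,300 − £225 = £55,075 for coinsurance.
30% of £55,075 = £16,522.50 falls to the patient.
Patient responsibility before any cap: £225 + £16,522.50 = £16,747.50.
Year-to-date out-of-pocket would reach £500 + £16,747.50 = £17,247.50, above the £4,000 maximum, so the patient pays only £4,000 − £500 = £3,500.

£3,500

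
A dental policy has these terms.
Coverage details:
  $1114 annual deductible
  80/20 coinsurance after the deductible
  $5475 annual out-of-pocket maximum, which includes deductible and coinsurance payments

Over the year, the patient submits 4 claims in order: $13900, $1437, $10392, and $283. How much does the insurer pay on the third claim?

Claim 1 ($13900): $1114 to deductible, leaving $12786; 20% of $12786 = $2557.20. Patient owes $3671.20 (running OOP $3671.20). Plan pays $13900 − $3671.20 = $10228.80.
Claim 2 ($1437): 20% coinsurance on $1437 = $287.40. Cost to patient: $287.40. OOP to date $3958.60. Insurer: $1437 − $287.40 = $1149.60.
Claim 3 ($10392): deductible already satisfied, so patient's share is 20% × $10392 = $2078.40. That would push OOP to $6037, over the $5475 cap, so patient pays $5475 − $3958.60 = $1516.40. Insurer: $10392 − $1516.40 = $8875.60.

$8875.60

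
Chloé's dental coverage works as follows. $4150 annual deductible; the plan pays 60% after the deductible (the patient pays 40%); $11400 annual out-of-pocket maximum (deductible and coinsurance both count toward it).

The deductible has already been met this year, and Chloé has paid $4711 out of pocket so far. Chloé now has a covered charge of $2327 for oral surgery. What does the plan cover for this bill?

With the deductible met, the entire $2327 is subject to coinsurance.
Coinsurance: $2327 × 40% = $930.80.
Total out-of-pocket so far would be $4711 + $930.80 = $5641.80, below the $11400 cap — no reduction.
The plan picks up $2327 − $930.80 = $1396.20.

$1396.20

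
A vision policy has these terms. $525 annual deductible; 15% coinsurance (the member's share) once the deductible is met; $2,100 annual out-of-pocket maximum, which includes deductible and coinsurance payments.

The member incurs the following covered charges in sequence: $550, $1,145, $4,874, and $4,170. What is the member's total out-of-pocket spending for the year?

$2,057.10

Claim 1 ($550): $525 to deductible, leaving $25; member's 15% is $3.75. Cost to member: $528.75. OOP to date $528.75.
Claim 2 ($1,145): deductible met; 15% of $1,145 = $171.75. Cost to member: $171.75. OOP to date $700.50.
Claim 3 ($4,874): deductible already satisfied, so member's share is 15% × $4,874 = $731.10. Member pays $731.10; OOP now $1,431.60.
Claim 4 ($4,170): deductible met; 15% of $4,170 = $625.50. Cost to member: $625.50. OOP to date $2,057.10.
Total paid by the member: $528.75 + $171.75 + $731.10 + $625.50 = $2,057.10.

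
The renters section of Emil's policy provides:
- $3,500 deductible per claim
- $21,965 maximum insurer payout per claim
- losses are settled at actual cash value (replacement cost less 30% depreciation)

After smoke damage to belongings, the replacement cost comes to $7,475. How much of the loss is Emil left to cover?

$5,742.50

Actual cash value after 30% depreciation: $7,475 × 70% = $5,232.50.
Subtract the deductible: $5,232.50 − $3,500 = $1,732.50.
$1,732.50 ≤ $21,965, so the limit doesn't bind; insurer pays $1,732.50.
Out of pocket: $7,475 − $1,732.50 = $5,742.50.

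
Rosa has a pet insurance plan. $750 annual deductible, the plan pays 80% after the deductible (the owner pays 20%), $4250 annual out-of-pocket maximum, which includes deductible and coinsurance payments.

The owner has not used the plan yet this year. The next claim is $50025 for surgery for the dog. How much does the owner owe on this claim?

Deductible not yet touched, so the first $750 of the bill goes to the deductible.
That leaves $50025 − $750 = $49275 for coinsurance.
Owner's 20% share of $49275 is $9855.
That puts the owner's cost at $750 + $9855 = $10605 before any cap.
That would bring total out-of-pocket to $10605, past the $4250 cap. The owner is capped at $4250 − $0 = $4250 on this claim.

$4250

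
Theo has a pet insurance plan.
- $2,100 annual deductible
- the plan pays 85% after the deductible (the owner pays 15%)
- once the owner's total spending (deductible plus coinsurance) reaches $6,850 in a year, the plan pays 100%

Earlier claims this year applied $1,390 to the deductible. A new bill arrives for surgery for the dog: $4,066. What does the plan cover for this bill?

$2,852.60

Remaining deductible: $2,100 − $1,390 = $710.
After the $710 deductible portion, $4,066 − $710 = $3,356 is subject to coinsurance.
15% of $3,356 = $503.40 falls to the owner.
That puts the owner's cost at $710 + $503.40 = $1,213.40 before any cap.
Total out-of-pocket so far would be $1,390 + $1,213.40 = $2,603.40, below the $6,850 cap — no reduction.
Insurer pays the balance: $4,066 − $1,213.40 = $2,852.60.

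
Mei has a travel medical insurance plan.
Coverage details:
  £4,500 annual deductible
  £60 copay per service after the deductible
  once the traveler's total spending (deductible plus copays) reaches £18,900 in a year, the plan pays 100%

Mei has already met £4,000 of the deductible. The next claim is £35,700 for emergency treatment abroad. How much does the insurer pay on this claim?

£35,140

£4,000 of the £4,500 deductible is already met, leaving £500.
That leaves £35,700 − £500 = £35,200 for the copay.
Copay on this service: £60.
Traveler responsibility before any cap: £500 + £60 = £560.
Cumulative spending £4,000 + £560 = £4,560 stays under the £18,900 maximum.
Insurer pays the balance: £35,700 − £560 = £35,140.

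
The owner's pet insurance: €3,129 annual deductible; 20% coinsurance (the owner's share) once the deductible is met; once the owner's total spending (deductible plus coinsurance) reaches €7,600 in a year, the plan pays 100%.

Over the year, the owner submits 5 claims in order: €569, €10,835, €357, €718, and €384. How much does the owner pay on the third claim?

#1 (€569): entire amount goes to the deductible. Owner pays €569; OOP now €569.
#2 (€10,835): €2,560 to deductible, leaving €8,275; coinsurance €8,275 × 20% = €1,655. Owner pays €4,215; OOP now €4,784.
#3 (€357): 20% coinsurance on €357 = €71.40. Owner owes €71.40 (running OOP €4,855.40).

€71.40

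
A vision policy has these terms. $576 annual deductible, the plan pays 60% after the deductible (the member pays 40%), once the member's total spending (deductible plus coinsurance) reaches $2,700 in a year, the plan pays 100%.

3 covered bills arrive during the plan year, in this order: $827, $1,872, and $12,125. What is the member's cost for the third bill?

$1,274.80

Bill 1, $827: $576 to deductible, leaving $251; coinsurance $251 × 40% = $100.40. Member owes $676.40 (running OOP $676.40).
Bill 2, $1,872: deductible met; 40% of $1,872 = $748.80. Cost to member: $748.80. OOP to date $1,425.20.
Bill 3, $12,125: deductible met; 40% of $12,125 = $4,850. OOP would hit $6,275.20 > $2,700, so the cap limits the member to $2,700 − $1,425.20 = $1,274.80.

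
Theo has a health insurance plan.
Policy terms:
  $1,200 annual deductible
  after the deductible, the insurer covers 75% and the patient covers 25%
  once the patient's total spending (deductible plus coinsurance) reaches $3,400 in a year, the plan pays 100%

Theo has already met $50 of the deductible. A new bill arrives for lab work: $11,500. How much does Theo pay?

$3,350

Remaining deductible: $1,200 − $50 = $1,150.
That leaves $11,500 − $1,150 = $10,350 for coinsurance.
Patient's 25% share of $10,350 is $2,587.50.
Patient responsibility before any cap: $1,150 + $2,587.50 = $3,737.50.
That would bring total out-of-pocket to $3,787.50, past the $3,400 cap. The patient is capped at $3,400 − $50 = $3,350 on this claim.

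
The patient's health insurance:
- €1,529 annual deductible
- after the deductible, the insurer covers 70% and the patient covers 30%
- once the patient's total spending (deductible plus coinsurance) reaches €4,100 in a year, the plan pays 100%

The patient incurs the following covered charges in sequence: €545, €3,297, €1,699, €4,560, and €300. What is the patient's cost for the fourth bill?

€1,367.40

Claim 1 (€545): entire amount goes to the deductible. Patient pays €545; OOP now €545.
Claim 2 (€3,297): deductible takes €984, €2,313 remains; 30% of €2,313 = €693.90. Patient pays €1,677.90; OOP now €2,222.90.
Claim 3 (€1,699): deductible already satisfied, so patient's share is 30% × €1,699 = €509.70. Patient pays €509.70; OOP now €2,732.60.
Claim 4 (€4,560): deductible met; 30% of €4,560 = €1,368. OOP would hit €4,100.60 > €4,100, so the cap limits the patient to €4,100 − €2,732.60 = €1,367.40.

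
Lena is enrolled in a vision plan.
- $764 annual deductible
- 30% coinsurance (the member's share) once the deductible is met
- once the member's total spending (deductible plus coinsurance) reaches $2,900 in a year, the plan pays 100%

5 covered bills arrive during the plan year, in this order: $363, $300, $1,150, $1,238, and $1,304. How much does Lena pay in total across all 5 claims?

Claim 1 ($363): all of it applies to the deductible. Member owes $363 (running OOP $363).
Claim 2 ($300): fully absorbed by the deductible. Member owes $300 (running OOP $663).
Claim 3 ($1,150): $101 finishes the deductible; $1,049 goes to coinsurance; 30% of $1,049 = $314.70. Cost to member: $415.70. OOP to date $1,078.70.
Claim 4 ($1,238): deductible already satisfied, so member's share is 30% × $1,238 = $371.40. Cost to member: $371.40. OOP to date $1,450.10.
Claim 5 ($1,304): deductible met; 30% of $1,304 = $391.20. Member owes $391.20 (running OOP $1,841.30).
Summing the member's payments: $363 + $300 + $415.70 + $371.40 + $391.20 = $1,841.30.

$1,841.30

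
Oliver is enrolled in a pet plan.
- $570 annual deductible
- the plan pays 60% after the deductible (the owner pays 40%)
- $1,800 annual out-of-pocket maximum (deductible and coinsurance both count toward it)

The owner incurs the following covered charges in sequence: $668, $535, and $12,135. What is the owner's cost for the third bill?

$976.80

Bill 1, $668: $570 finishes the deductible; $98 goes to coinsurance; owner's 40% is $39.20. Owner pays $609.20; OOP now $609.20.
Bill 2, $535: deductible already satisfied, so owner's share is 40% × $535 = $214. Cost to owner: $214. OOP to date $823.20.
Bill 3, $12,135: deductible met; 40% of $12,135 = $4,854. OOP would hit $5,677.20 > $1,800, so the cap limits the owner to $1,800 − $823.20 = $976.80.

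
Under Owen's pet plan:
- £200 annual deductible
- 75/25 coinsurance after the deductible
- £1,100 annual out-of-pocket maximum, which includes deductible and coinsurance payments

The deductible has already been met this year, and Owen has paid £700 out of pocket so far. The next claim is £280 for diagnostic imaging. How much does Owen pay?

The deductible is already satisfied, so the full bill goes to coinsurance.
25% of £280 = £70 falls to the owner.
Total out-of-pocket so far would be £700 + £70 = £770, below the £1,100 cap — no reduction.

£70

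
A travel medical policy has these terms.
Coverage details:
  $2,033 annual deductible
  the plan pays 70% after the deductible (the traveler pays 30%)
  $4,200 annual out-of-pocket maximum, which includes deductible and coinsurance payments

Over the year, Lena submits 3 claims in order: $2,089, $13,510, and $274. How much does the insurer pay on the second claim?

#1 ($2,089): deductible takes $2,033, $56 remains; coinsurance $56 × 30% = $16.80. Traveler pays $2,049.80; OOP now $2,049.80. Plan pays $2,089 − $2,049.80 = $39.20.
#2 ($13,510): deductible already satisfied, so traveler's share is 30% × $13,510 = $4,053. That would push OOP to $6,102.80, over the $4,200 cap, so traveler pays $4,200 − $2,049.80 = $2,150.20. Plan pays $13,510 − $2,150.20 = $11,359.80.

$11,359.80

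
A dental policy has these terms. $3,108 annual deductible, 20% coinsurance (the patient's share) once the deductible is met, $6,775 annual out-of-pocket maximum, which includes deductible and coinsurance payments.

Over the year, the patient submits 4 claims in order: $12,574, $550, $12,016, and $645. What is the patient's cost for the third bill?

$1,663.80

Claim 1 ($12,574): $3,108 to deductible, leaving $9,466; coinsurance $9,466 × 20% = $1,893.20. Patient owes $5,001.20 (running OOP $5,001.20).
Claim 2 ($550): deductible met; 20% of $550 = $110. Patient pays $110; OOP now $5,111.20.
Claim 3 ($12,016): deductible already satisfied, so patient's share is 20% × $12,016 = $2,403.20. OOP would hit $7,514.40 > $6,775, so the cap limits the patient to $6,775 − $5,111.20 = $1,663.80.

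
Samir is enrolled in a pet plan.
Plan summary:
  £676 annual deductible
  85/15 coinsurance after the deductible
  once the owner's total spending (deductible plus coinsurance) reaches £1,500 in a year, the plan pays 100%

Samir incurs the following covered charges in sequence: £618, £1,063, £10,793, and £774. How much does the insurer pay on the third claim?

£10,119.75

#1 (£618): fully absorbed by the deductible. Owner pays £618; OOP now £618. Plan pays £618 − £618 = £0.
#2 (£1,063): deductible takes £58, £1,005 remains; 15% of £1,005 = £150.75. Cost to owner: £208.75. OOP to date £826.75. Plan pays £1,063 − £208.75 = £854.25.
#3 (£10,793): deductible already satisfied, so owner's share is 15% × £10,793 = £1,618.95. OOP would hit £2,445.70 > £1,500, so the cap limits the owner to £1,500 − £826.75 = £673.25. Plan pays £10,793 − £673.25 = £10,119.75.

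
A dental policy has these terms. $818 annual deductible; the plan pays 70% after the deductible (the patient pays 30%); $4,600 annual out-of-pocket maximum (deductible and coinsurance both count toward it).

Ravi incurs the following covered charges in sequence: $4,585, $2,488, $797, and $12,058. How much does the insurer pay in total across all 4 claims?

Claim 1 ($4,585): deductible takes $818, $3,767 remains; coinsurance $3,767 × 30% = $1,130.10. Patient pays $1,948.10; OOP now $1,948.10. Insurer: $4,585 − $1,948.10 = $2,636.90.
Claim 2 ($2,488): deductible met; 30% of $2,488 = $746.40. Patient owes $746.40 (running OOP $2,694.50). Insurer: $2,488 − $746.40 = $1,741.60.
Claim 3 ($797): deductible met; 30% of $797 = $239.10. Patient owes $239.10 (running OOP $2,933.60). Insurer: $797 − $239.10 = $557.90.
Claim 4 ($12,058): deductible already satisfied, so patient's share is 30% × $12,058 = $3,617.40. OOP would hit $6,551 > $4,600, so the cap limits the patient to $4,600 − $2,933.60 = $1,666.40. Insurer: $12,058 − $1,666.40 = $10,391.60.
Insurer total = bills − patient's total = $19,928 − $4,600 = $15,328.

$15,328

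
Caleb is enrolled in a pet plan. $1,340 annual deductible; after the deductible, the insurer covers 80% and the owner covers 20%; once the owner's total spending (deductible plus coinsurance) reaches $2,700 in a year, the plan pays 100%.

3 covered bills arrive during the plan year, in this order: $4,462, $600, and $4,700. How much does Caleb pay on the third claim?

Bill 1, $4,462: deductible takes $1,340, $3,122 remains; owner's 20% is $624.40. Cost to owner: $1,964.40. OOP to date $1,964.40.
Bill 2, $600: 20% coinsurance on $600 = $120. Owner pays $120; OOP now $2,084.40.
Bill 3, $4,700: deductible already satisfied, so owner's share is 20% × $4,700 = $940. OOP would hit $3,024.40 > $2,700, so the cap limits the owner to $2,700 − $2,084.40 = $615.60.

$615.60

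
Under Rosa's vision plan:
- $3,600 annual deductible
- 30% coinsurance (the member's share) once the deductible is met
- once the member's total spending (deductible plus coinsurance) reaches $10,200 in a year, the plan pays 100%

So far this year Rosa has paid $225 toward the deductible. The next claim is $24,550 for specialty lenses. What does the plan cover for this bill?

$14,822.50

Deductible still to meet: $3,600 − $225 = $3,375.
The remaining $21,175 (= $24,550 − $3,375) moves to coinsurance.
30% of $21,175 = $6,352.50 falls to the member.
That puts the member's cost at $3,375 + $6,352.50 = $9,727.50 before any cap.
Cumulative spending $225 + $9,727.50 = $9,952.50 stays under the $10,200 maximum.
The plan picks up $24,550 − $9,727.50 = $14,822.50.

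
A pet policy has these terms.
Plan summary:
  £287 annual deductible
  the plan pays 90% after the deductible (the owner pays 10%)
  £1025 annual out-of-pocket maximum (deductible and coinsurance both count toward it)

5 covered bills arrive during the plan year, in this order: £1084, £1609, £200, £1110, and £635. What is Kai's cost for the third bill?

Claim 1 — £1084: deductible takes £287, £797 remains; coinsurance £797 × 10% = £79.70. Cost to owner: £366.70. OOP to date £366.70.
Claim 2 — £1609: 10% coinsurance on £1609 = £160.90. Owner pays £160.90; OOP now £527.60.
Claim 3 — £200: deductible already satisfied, so owner's share is 10% × £200 = £20. Owner pays £20; OOP now £547.60.

£20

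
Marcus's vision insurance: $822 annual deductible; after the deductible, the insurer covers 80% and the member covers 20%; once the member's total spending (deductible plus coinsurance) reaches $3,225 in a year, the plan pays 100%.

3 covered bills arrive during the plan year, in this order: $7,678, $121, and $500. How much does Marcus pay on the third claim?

#1 ($7,678): $822 finishes the deductible; $6,856 goes to coinsurance; 20% of $6,856 = $1,371.20. Member pays $2,193.20; OOP now $2,193.20.
#2 ($121): 20% coinsurance on $121 = $24.20. Member pays $24.20; OOP now $2,217.40.
#3 ($500): 20% coinsurance on $500 = $100. Member pays $100; OOP now $2,317.40.

$100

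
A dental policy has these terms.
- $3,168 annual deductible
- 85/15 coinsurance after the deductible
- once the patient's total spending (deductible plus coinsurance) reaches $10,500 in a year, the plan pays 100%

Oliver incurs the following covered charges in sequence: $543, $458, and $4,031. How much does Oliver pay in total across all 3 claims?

$3,447.60

Claim 1 ($543): all of it applies to the deductible. Patient pays $543; OOP now $543.
Claim 2 ($458): entire amount goes to the deductible. Cost to patient: $458. OOP to date $1,001.
Claim 3 ($4,031): deductible takes $2,167, $1,864 remains; 15% of $1,864 = $279.60. Cost to patient: $2,446.60. OOP to date $3,447.60.
Total paid by the patient: $543 + $458 + $2,446.60 = $3,447.60.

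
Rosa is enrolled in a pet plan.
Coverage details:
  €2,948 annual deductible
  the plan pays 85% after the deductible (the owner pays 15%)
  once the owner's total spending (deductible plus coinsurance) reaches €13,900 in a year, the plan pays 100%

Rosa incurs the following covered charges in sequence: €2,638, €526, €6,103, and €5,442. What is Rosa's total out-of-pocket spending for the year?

€4,712.15

#1 (€2,638): fully absorbed by the deductible. Cost to owner: €2,638. OOP to date €2,638.
#2 (€526): €310 to deductible, leaving €216; 15% of €216 = €32.40. Cost to owner: €342.40. OOP to date €2,980.40.
#3 (€6,103): deductible met; 15% of €6,103 = €915.45. Owner owes €915.45 (running OOP €3,895.85).
#4 (€5,442): 15% coinsurance on €5,442 = €816.30. Cost to owner: €816.30. OOP to date €4,712.15.
Summing the owner's payments: €2,638 + €342.40 + €915.45 + €816.30 = €4,712.15.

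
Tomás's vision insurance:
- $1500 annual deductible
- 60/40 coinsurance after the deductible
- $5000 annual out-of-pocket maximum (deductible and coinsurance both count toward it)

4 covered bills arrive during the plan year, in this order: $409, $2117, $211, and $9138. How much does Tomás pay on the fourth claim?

$3005.20

Claim 1 — $409: fully absorbed by the deductible. Member owes $409 (running OOP $409).
Claim 2 — $2117: $1091 to deductible, leaving $1026; member's 40% is $410.40. Cost to member: $1501.40. OOP to date $1910.40.
Claim 3 — $211: deductible met; 40% of $211 = $84.40. Member pays $84.40; OOP now $1994.80.
Claim 4 — $9138: 40% coinsurance on $9138 = $3655.20. That would push OOP to $5650, over the $5000 cap, so member pays $5000 − $1994.80 = $3005.20.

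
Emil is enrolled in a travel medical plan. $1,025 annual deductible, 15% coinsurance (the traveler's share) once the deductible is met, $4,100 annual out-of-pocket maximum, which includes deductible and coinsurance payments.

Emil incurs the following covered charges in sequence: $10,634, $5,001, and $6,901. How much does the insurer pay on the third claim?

Bill 1, $10,634: $1,025 finishes the deductible; $9,609 goes to coinsurance; traveler's 15% is $1,441.35. Traveler owes $2,466.35 (running OOP $2,466.35). Insurer: $10,634 − $2,466.35 = $8,167.65.
Bill 2, $5,001: 15% coinsurance on $5,001 = $750.15. Traveler pays $750.15; OOP now $3,216.50. Plan pays $5,001 − $750.15 = $4,250.85.
Bill 3, $6,901: deductible met; 15% of $6,901 = $1,035.15. That would push OOP to $4,251.65, over the $4,100 cap, so traveler pays $4,100 − $3,216.50 = $883.50. Plan pays $6,901 − $883.50 = $6,017.50.

$6,017.50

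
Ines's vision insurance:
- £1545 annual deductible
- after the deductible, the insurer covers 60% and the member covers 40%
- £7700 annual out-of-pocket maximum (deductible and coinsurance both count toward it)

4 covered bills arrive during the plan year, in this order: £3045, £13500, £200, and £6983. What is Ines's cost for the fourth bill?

Claim 1 — £3045: deductible takes £1545, £1500 remains; 40% of £1500 = £600. Member pays £2145; OOP now £2145.
Claim 2 — £13500: deductible already satisfied, so member's share is 40% × £13500 = £5400. Cost to member: £5400. OOP to date £7545.
Claim 3 — £200: deductible met; 40% of £200 = £80. Cost to member: £80. OOP to date £7625.
Claim 4 — £6983: 40% coinsurance on £6983 = £2793.20. That would push OOP to £10418.20, over the £7700 cap, so member pays £7700 − £7625 = £75.

£75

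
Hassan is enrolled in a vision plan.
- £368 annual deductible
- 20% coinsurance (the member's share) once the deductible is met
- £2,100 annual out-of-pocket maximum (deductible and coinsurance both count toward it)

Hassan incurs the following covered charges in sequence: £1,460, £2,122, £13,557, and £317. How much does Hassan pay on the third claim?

£1,089.20

#1 (£1,460): £368 to deductible, leaving £1,092; coinsurance £1,092 × 20% = £218.40. Cost to member: £586.40. OOP to date £586.40.
#2 (£2,122): 20% coinsurance on £2,122 = £424.40. Member pays £424.40; OOP now £1,010.80.
#3 (£13,557): deductible met; 20% of £13,557 = £2,711.40. That would push OOP to £3,722.20, over the £2,100 cap, so member pays £2,100 − £1,010.80 = £1,089.20.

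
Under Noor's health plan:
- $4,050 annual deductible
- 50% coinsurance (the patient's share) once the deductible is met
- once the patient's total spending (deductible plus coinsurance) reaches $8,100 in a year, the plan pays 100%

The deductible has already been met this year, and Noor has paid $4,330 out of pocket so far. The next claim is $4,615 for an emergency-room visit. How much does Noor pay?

$2,307.50

With the deductible met, the entire $4,615 is subject to coinsurance.
Patient's 50% share of $4,615 is $2,307.50.
Total out-of-pocket so far would be $4,330 + $2,307.50 = $6,637.50, below the $8,100 cap — no reduction.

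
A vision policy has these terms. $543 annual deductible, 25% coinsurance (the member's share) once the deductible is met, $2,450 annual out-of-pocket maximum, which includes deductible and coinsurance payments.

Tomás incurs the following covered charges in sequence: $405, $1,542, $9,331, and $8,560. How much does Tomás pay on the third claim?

$1,556

Claim 1 ($405): all of it applies to the deductible. Cost to member: $405. OOP to date $405.
Claim 2 ($1,542): $138 to deductible, leaving $1,404; 25% of $1,404 = $351. Member pays $489; OOP now $894.
Claim 3 ($9,331): deductible already satisfied, so member's share is 25% × $9,331 = $2,332.75. Adding that to $894 gives $3,226.75, past the $2,450 cap; member pays only $2,450 − $894 = $1,556.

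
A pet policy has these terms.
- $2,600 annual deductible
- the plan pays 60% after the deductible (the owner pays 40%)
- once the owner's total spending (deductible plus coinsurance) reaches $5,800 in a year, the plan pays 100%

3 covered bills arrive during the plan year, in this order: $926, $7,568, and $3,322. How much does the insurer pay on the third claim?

Bill 1, $926: all of it applies to the deductible. Owner pays $926; OOP now $926. Plan pays $926 − $926 = $0.
Bill 2, $7,568: $1,674 to deductible, leaving $5,894; 40% of $5,894 = $2,357.60. Owner owes $4,031.60 (running OOP $4,957.60). Plan pays $7,568 − $4,031.60 = $3,536.40.
Bill 3, $3,322: 40% coinsurance on $3,322 = $1,328.80. Adding that to $4,957.60 gives $6,286.40, past the $5,800 cap; owner pays only $5,800 − $4,957.60 = $842.40. Insurer: $3,322 − $842.40 = $2,479.60.

$2,479.60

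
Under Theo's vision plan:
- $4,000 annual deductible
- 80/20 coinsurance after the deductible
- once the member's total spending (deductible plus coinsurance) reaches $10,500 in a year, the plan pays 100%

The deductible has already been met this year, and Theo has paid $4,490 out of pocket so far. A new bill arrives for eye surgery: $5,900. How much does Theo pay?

$1,180

The deductible is already satisfied, so the full bill goes to coinsurance.
20% of $5,900 = $1,180 falls to the member.
Total out-of-pocket so far would be $4,490 + $1,180 = $5,670, below the $10,500 cap — no reduction.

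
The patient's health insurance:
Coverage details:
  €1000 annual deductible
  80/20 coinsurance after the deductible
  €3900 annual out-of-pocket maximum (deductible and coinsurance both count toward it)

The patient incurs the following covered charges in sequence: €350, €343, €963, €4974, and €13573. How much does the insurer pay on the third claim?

€524.80

Bill 1, €350: fully absorbed by the deductible. Patient owes €350 (running OOP €350). Insurer: €350 − €350 = €0.
Bill 2, €343: entire amount goes to the deductible. Patient owes €343 (running OOP €693). Plan pays €343 − €343 = €0.
Bill 3, €963: €307 to deductible, leaving €656; 20% of €656 = €131.20. Patient owes €438.20 (running OOP €1131.20). Plan pays €963 − €438.20 = €524.80.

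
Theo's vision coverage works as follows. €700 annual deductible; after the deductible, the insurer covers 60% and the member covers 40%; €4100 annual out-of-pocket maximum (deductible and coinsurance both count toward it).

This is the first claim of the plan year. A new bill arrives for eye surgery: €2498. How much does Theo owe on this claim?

€1419.20

Deductible not yet touched, so the first €700 of the bill goes to the deductible.
That leaves €2498 − €700 = €1798 for coinsurance.
Member's 40% share of €1798 is €719.20.
That puts the member's cost at €700 + €719.20 = €1419.20 before any cap.
Total out-of-pocket so far would be €0 + €1419.20 = €1419.20, below the €4100 cap — no reduction.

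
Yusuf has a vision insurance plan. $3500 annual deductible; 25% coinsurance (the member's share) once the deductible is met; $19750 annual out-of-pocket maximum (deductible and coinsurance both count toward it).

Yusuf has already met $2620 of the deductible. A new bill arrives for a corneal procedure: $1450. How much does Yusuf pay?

$1022.50

$2620 of the $3500 deductible is already met, leaving $880.
The remaining $570 (= $1450 − $880) moves to coinsurance.
Coinsurance: $570 × 25% = $142.50.
Member responsibility before any cap: $880 + $142.50 = $1022.50.
Year-to-date out-of-pocket becomes $2620 + $1022.50 = $3642.50, still under the $19750 maximum, so no cap applies.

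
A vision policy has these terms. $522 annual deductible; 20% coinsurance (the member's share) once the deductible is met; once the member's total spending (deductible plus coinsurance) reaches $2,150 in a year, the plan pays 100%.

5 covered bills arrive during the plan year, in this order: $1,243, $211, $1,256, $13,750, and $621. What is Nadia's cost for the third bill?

#1 ($1,243): $522 to deductible, leaving $721; coinsurance $721 × 20% = $144.20. Member owes $666.20 (running OOP $666.20).
#2 ($211): deductible met; 20% of $211 = $42.20. Member owes $42.20 (running OOP $708.40).
#3 ($1,256): deductible already satisfied, so member's share is 20% × $1,256 = $251.20. Cost to member: $251.20. OOP to date $959.60.

$251.20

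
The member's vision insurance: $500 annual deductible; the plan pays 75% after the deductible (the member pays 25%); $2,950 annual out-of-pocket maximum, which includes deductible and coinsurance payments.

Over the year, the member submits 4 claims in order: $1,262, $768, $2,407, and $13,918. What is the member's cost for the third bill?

#1 ($1,262): $500 to deductible, leaving $762; coinsurance $762 × 25% = $190.50. Member owes $690.50 (running OOP $690.50).
#2 ($768): 25% coinsurance on $768 = $192. Member owes $192 (running OOP $882.50).
#3 ($2,407): deductible already satisfied, so member's share is 25% × $2,407 = $601.75. Cost to member: $601.75. OOP to date $1,484.25.

$601.75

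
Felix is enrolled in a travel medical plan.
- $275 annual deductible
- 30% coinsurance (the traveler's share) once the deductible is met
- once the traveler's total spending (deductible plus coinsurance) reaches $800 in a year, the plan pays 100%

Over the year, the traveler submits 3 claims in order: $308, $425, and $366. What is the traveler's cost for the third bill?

$109.80

Bill 1, $308: deductible takes $275, $33 remains; 30% of $33 = $9.90. Traveler owes $284.90 (running OOP $284.90).
Bill 2, $425: 30% coinsurance on $425 = $127.50. Cost to traveler: $127.50. OOP to date $412.40.
Bill 3, $366: 30% coinsurance on $366 = $109.80. Traveler owes $109.80 (running OOP $522.20).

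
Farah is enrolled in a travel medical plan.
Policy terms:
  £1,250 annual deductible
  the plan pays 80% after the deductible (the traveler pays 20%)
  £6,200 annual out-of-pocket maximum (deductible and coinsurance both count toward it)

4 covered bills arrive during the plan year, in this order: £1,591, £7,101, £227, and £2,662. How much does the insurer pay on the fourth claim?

£2,129.60

Claim 1 — £1,591: £1,250 to deductible, leaving £341; coinsurance £341 × 20% = £68.20. Cost to traveler: £1,318.20. OOP to date £1,318.20. Plan pays £1,591 − £1,318.20 = £272.80.
Claim 2 — £7,101: 20% coinsurance on £7,101 = £1,420.20. Traveler pays £1,420.20; OOP now £2,738.40. Insurer: £7,101 − £1,420.20 = £5,680.80.
Claim 3 — £227: deductible already satisfied, so traveler's share is 20% × £227 = £45.40. Cost to traveler: £45.40. OOP to date £2,783.80. Plan pays £227 − £45.40 = £181.60.
Claim 4 — £2,662: deductible met; 20% of £2,662 = £532.40. Traveler owes £532.40 (running OOP £3,316.20). Insurer: £2,662 − £532.40 = £2,129.60.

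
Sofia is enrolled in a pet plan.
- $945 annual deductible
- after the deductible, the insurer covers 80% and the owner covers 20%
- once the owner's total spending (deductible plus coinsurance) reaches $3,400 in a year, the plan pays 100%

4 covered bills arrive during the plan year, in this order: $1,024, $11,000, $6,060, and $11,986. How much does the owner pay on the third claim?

Claim 1 — $1,024: $945 finishes the deductible; $79 goes to coinsurance; coinsurance $79 × 20% = $15.80. Cost to owner: $960.80. OOP to date $960.80.
Claim 2 — $11,000: 20% coinsurance on $11,000 = $2,200. Cost to owner: $2,200. OOP to date $3,160.80.
Claim 3 — $6,060: deductible already satisfied, so owner's share is 20% × $6,060 = $1,212. Adding that to $3,160.80 gives $4,372.80, past the $3,400 cap; owner pays only $3,400 − $3,160.80 = $239.20.

$239.20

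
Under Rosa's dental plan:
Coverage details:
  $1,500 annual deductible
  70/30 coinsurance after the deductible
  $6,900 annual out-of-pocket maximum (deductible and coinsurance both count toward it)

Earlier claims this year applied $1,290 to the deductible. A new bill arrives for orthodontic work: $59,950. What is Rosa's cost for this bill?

$5,610

Deductible still to meet: $1,500 − $1,290 = $210.
The remaining $59,740 (= $59,950 − $210) moves to coinsurance.
30% of $59,740 = $17,922 falls to the patient.
So the patient owes $210 + $17,922 = $18,132 before any cap.
Adding $18,132 to the $1,290 already spent would give $19,422, which exceeds the $6,900 cap; the patient pays just $6,900 − $1,290 = $5,610.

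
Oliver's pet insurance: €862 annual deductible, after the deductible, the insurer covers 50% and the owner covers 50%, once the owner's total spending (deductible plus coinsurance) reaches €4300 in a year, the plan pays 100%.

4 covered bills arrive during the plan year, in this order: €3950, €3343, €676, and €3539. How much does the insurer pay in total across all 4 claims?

€7208

Claim 1 (€3950): deductible takes €862, €3088 remains; 50% of €3088 = €1544. Owner pays €2406; OOP now €2406. Plan pays €3950 − €2406 = €1544.
Claim 2 (€3343): deductible met; 50% of €3343 = €1671.50. Owner pays €1671.50; OOP now €4077.50. Plan pays €3343 − €1671.50 = €1671.50.
Claim 3 (€676): deductible met; 50% of €676 = €338. That would push OOP to €4415.50, over the €4300 cap, so owner pays €4300 − €4077.50 = €222.50. Plan pays €676 − €222.50 = €453.50.
Claim 4 (€3539): deductible met; 50% of €3539 = €1769.50. OOP would hit €6069.50 > €4300, so the cap limits the owner to €4300 − €4300 = €0. Insurer: €3539 − €0 = €3539.
Insurer total: €1544 + €1671.50 + €453.50 + €3539 = €7208.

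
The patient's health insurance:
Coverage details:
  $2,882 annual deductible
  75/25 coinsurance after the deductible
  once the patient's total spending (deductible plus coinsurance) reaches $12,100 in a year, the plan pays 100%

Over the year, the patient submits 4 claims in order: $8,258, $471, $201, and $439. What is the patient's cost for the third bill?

$50.25

Claim 1 ($8,258): $2,882 finishes the deductible; $5,376 goes to coinsurance; coinsurance $5,376 × 25% = $1,344. Patient pays $4,226; OOP now $4,226.
Claim 2 ($471): deductible met; 25% of $471 = $117.75. Patient owes $117.75 (running OOP $4,343.75).
Claim 3 ($201): 25% coinsurance on $201 = $50.25. Patient pays $50.25; OOP now $4,394.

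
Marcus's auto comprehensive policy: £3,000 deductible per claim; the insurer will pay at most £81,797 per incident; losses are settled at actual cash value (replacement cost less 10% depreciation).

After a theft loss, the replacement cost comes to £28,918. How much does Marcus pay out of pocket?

Depreciate 10%: the covered value is £28,918 × 0.9 = £26,026.20.
Less the £3,000 deductible: £26,026.20 − £3,000 = £23,026.20.
£23,026.20 ≤ £81,797, so the limit doesn't bind; insurer pays £23,026.20.
Policyholder's share is the uncovered remainder: £28,918 − £23,026.20 = £5,891.80.

£5,891.80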